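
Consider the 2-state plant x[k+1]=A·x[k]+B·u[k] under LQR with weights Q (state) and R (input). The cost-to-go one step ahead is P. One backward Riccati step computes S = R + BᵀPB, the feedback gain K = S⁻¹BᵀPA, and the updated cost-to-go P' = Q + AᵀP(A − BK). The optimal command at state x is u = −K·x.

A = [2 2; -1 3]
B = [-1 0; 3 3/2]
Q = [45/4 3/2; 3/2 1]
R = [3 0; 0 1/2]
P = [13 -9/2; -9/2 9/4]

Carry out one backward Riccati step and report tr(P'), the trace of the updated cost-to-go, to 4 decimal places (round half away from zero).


BᵀP = [-26.5000 11.2500; -6.7500 3.3750]
S = R + BᵀPB = [3 0; 0 1/2] + [60.2500 16.8750; 16.8750 5.0625] = [63.2500 16.8750; 16.8750 5.5625]
BᵀPA = [-64.2500 -19.2500; -16.8750 -3.3750]
K = S⁻¹·BᵀPA = [-1.0829 -0.7474; 0.2516 1.6608]
A−BK = [0.9171 1.2526; 1.8714 2.7512]
AᵀP(A−BK) = [6.9171 7.2526; 7.2526 9.4669]
P' = Q + AᵀP(A−BK) = [18.1671 8.7526; 8.7526 10.4669]
tr(P') = 28.6340

28.6340


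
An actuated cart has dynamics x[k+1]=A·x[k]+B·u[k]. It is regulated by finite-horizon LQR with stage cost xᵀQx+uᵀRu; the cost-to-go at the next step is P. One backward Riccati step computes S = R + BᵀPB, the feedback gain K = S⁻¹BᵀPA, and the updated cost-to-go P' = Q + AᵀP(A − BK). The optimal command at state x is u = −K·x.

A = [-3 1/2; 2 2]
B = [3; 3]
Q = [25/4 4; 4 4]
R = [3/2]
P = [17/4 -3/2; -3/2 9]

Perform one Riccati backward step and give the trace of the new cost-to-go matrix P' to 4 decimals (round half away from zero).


106.4470

BᵀP = [8.2500 22.5000]
S = R + BᵀPB = [3/2] + [92.2500] = [93.7500]
BᵀPA = [20.2500 49.1250]
K = S⁻¹·BᵀPA = [0.2160 0.5240]
A−BK = [-3.6480 -1.0720; 1.3520 0.4280]
AᵀP(A−BK) = [87.8760 26.5140; 26.5140 8.3210]
P' = Q + AᵀP(A−BK) = [94.1260 30.5140; 30.5140 12.3210]
tr(P') = 106.4470


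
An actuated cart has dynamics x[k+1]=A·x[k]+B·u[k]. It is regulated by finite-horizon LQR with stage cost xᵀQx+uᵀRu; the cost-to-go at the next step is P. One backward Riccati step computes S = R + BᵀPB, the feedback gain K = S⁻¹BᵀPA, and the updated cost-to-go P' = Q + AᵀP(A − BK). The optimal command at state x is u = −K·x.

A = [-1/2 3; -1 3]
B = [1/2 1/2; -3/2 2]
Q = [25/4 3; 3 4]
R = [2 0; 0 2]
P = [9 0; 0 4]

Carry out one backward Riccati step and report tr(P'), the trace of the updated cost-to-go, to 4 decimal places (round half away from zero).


BᵀP = [4.5000 -6.0000; 4.5000 8.0000]
S = R + BᵀPB = [2 0; 0 2] + [11.2500 -9.7500; -9.7500 18.2500] = [13.2500 -9.7500; -9.7500 20.2500]
BᵀPA = [3.7500 -4.5000; -10.2500 37.5000]
K = S⁻¹·BᵀPA = [-0.1385 1.5844; -0.5729 2.6147]
A−BK = [-0.1443 0.9004; -0.0620 0.1472]
AᵀP(A−BK) = [0.8975 -4.6407; -4.6407 26.0779]
P' = Q + AᵀP(A−BK) = [7.1475 -1.6407; -1.6407 30.0779]
tr(P') = 37.2255

37.2255


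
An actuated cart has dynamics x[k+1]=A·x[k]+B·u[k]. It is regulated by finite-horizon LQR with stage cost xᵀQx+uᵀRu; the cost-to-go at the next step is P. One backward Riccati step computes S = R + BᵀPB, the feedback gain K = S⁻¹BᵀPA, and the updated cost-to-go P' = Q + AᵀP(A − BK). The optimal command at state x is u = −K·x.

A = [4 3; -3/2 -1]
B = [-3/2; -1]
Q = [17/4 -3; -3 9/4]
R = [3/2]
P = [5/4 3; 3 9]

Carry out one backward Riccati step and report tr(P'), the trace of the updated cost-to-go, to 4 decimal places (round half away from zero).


12.9181

BᵀP = [-4.8750 -13.5000]
S = R + BᵀPB = [3/2] + [20.8125] = [22.3125]
BᵀPA = [0.7500 -1.1250]
K = S⁻¹·BᵀPA = [0.0336 -0.0504]
A−BK = [4.0504 2.9244; -1.4664 -1.0504]
AᵀP(A−BK) = [4.2248 3.0378; 3.0378 2.1933]
P' = Q + AᵀP(A−BK) = [8.4748 0.0378; 0.0378 4.4433]
tr(P') = 12.9181


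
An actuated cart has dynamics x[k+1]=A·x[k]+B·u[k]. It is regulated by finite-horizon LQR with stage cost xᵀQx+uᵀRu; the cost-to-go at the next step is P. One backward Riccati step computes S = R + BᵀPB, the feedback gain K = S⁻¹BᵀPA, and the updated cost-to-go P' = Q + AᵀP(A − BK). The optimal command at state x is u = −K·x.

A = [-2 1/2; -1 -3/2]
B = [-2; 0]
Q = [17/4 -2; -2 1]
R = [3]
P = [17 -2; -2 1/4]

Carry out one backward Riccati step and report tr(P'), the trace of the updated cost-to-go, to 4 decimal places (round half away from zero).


BᵀP = [-34.0000 4.0000]
S = R + BᵀPB = [3] + [68.0000] = [71.0000]
BᵀPA = [64.0000 -23.0000]
K = S⁻¹·BᵀPA = [0.9014 -0.3239]
A−BK = [-0.1972 -0.1479; -1.0000 -1.5000]
AᵀP(A−BK) = [2.5599 -0.8926; -0.8926 0.3618]
P' = Q + AᵀP(A−BK) = [6.8099 -2.8926; -2.8926 1.3618]
tr(P') = 8.1717

8.1717


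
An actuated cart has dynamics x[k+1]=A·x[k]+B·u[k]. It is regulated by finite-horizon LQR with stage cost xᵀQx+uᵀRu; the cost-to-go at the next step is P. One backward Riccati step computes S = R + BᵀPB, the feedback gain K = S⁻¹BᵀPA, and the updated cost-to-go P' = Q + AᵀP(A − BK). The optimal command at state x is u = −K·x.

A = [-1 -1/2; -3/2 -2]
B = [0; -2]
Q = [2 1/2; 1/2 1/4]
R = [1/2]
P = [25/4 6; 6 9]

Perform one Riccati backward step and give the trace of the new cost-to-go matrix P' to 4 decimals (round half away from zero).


6.3125

BᵀP = [-12.0000 -18.0000]
S = R + BᵀPB = [1/2] + [36.0000] = [36.5000]
BᵀPA = [39.0000 42.0000]
K = S⁻¹·BᵀPA = [1.0685 1.1507]
A−BK = [-1.0000 -0.5000; 0.6370 0.3014]
AᵀP(A−BK) = [2.8288 1.7483; 1.7483 1.2337]
P' = Q + AᵀP(A−BK) = [4.8288 2.2483; 2.2483 1.4837]
tr(P') = 6.3125


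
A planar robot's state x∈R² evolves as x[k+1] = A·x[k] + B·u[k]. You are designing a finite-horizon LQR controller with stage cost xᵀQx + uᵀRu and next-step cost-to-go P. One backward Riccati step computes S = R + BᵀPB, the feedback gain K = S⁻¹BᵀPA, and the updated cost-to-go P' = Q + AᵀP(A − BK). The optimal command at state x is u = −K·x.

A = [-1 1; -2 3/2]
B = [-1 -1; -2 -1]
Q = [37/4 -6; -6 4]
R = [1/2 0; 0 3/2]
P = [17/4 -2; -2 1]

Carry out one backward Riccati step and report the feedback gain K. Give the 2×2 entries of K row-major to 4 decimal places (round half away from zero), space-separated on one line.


BᵀP = [-0.2500 0.0000; -2.2500 1.0000]
S = R + BᵀPB = [1/2 0; 0 3/2] + [0.2500 0.2500; 0.2500 1.2500] = [0.7500 0.2500; 0.2500 2.7500]
BᵀPA = [0.2500 -0.2500; 0.2500 -0.7500]
K = S⁻¹·BᵀPA = [0.3125 -0.2500; 0.0625 -0.2500]
A−BK = [-0.6250 0.5000; -1.3125 0.7500]
AᵀP(A−BK) = [0.1563 -0.1250; -0.1250 0.2500]
P' = Q + AᵀP(A−BK) = [9.4063 -6.1250; -6.1250 4.2500]
tr(P') = 13.6563

0.3125 -0.2500 0.0625 -0.2500


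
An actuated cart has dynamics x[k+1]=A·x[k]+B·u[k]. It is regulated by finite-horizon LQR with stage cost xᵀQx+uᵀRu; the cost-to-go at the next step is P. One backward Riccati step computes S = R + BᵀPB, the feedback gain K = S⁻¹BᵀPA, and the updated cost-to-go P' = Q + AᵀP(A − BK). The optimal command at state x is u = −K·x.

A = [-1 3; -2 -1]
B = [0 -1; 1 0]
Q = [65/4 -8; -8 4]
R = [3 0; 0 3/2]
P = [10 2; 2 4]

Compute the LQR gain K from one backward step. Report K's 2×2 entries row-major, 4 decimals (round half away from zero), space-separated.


BᵀP = [2.0000 4.0000; -10.0000 -2.0000]
S = R + BᵀPB = [3 0; 0 3/2] + [4.0000 -2.0000; -2.0000 10.0000] = [7.0000 -2.0000; -2.0000 11.5000]
BᵀPA = [-10.0000 2.0000; 14.0000 -28.0000]
K = S⁻¹·BᵀPA = [-1.1373 -0.4314; 1.0196 -2.5098]
A−BK = [0.0196 0.4902; -0.8627 -0.5686]
AᵀP(A−BK) = [8.3529 -1.1765; -1.1765 12.5882]
P' = Q + AᵀP(A−BK) = [24.6029 -9.1765; -9.1765 16.5882]
tr(P') = 41.1912

-1.1373 -0.4314 1.0196 -2.5098


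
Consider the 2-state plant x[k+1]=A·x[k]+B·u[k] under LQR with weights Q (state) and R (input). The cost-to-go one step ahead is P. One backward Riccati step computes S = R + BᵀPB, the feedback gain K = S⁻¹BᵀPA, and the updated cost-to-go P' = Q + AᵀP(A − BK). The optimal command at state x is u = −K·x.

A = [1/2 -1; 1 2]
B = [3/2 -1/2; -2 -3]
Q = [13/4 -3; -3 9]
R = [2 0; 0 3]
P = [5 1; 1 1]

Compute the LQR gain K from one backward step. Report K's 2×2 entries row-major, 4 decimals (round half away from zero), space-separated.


0.1586 -0.5931 -0.3724 -0.1379

BᵀP = [5.5000 -0.5000; -5.5000 -3.5000]
S = R + BᵀPB = [2 0; 0 3] + [9.2500 -1.2500; -1.2500 13.2500] = [11.2500 -1.2500; -1.2500 16.2500]
BᵀPA = [2.2500 -6.5000; -6.2500 -1.5000]
K = S⁻¹·BᵀPA = [0.1586 -0.5931; -0.3724 -0.1379]
A−BK = [0.0759 -0.1793; 0.2000 0.4000]
AᵀP(A−BK) = [0.5655 -0.0276; -0.0276 0.9379]
P' = Q + AᵀP(A−BK) = [3.8155 -3.0276; -3.0276 9.9379]
tr(P') = 13.7534


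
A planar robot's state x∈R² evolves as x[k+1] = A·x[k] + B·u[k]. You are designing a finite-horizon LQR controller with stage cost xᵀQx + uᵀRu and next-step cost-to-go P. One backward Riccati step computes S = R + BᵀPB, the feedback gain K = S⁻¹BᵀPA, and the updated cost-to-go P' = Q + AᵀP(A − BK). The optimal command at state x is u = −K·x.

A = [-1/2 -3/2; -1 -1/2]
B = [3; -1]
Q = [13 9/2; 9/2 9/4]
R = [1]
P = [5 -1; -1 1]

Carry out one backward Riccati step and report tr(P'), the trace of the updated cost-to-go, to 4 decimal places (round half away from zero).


BᵀP = [16.0000 -4.0000]
S = R + BᵀPB = [1] + [52.0000] = [53.0000]
BᵀPA = [-4.0000 -22.0000]
K = S⁻¹·BᵀPA = [-0.0755 -0.4151]
A−BK = [-0.2736 -0.2547; -1.0755 -0.9151]
AᵀP(A−BK) = [0.9481 0.8396; 0.8396 0.8679]
P' = Q + AᵀP(A−BK) = [13.9481 5.3396; 5.3396 3.1179]
tr(P') = 17.0660

17.0660


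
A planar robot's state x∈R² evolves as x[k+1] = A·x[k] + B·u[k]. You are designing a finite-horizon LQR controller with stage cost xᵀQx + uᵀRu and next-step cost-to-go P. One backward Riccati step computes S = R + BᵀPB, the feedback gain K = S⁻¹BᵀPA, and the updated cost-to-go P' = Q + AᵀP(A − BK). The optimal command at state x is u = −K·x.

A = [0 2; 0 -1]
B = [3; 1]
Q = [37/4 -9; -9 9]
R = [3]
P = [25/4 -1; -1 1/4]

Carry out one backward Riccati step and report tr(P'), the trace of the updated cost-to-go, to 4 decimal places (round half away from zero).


BᵀP = [17.7500 -2.7500]
S = R + BᵀPB = [3] + [50.5000] = [53.5000]
BᵀPA = [0.0000 38.2500]
K = S⁻¹·BᵀPA = [0.0000 0.7150]
A−BK = [0.0000 -0.1449; 0.0000 -1.7150]
AᵀP(A−BK) = [0.0000 0.0000; 0.0000 1.9030]
P' = Q + AᵀP(A−BK) = [9.2500 -9.0000; -9.0000 10.9030]
tr(P') = 20.1530

20.1530


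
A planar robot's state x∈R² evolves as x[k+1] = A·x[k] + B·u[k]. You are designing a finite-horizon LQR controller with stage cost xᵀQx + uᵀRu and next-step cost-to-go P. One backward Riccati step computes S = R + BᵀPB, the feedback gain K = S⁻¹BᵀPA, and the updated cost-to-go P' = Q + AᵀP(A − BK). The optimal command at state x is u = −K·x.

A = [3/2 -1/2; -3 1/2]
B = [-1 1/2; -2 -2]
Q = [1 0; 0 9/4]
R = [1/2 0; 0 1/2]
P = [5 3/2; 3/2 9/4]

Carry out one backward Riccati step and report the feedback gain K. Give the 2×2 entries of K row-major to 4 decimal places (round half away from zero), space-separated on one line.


-0.3953 0.2187 1.7628 -0.4354

BᵀP = [-8.0000 -6.0000; -0.5000 -3.7500]
S = R + BᵀPB = [1/2 0; 0 1/2] + [20.0000 8.0000; 8.0000 7.2500] = [20.5000 8.0000; 8.0000 7.7500]
BᵀPA = [6.0000 1.0000; 10.5000 -1.6250]
K = S⁻¹·BᵀPA = [-0.3953 0.2187; 1.7628 -0.4354]
A−BK = [0.2233 -0.0636; -0.2648 0.0665]
AᵀP(A−BK) = [1.8617 -0.4901; -0.4901 0.1362]
P' = Q + AᵀP(A−BK) = [2.8617 -0.4901; -0.4901 2.3862]
tr(P') = 5.2479


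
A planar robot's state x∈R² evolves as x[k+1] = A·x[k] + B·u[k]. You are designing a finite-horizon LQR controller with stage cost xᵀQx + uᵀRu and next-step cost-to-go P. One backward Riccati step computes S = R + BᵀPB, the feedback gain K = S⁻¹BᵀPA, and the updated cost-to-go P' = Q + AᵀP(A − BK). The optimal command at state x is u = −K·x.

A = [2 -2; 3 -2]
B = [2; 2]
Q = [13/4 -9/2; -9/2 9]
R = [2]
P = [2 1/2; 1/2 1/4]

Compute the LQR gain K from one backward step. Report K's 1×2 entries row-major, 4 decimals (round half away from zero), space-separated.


BᵀP = [5.0000 1.5000]
S = R + BᵀPB = [2] + [13.0000] = [15.0000]
BᵀPA = [14.5000 -13.0000]
K = S⁻¹·BᵀPA = [0.9667 -0.8667]
A−BK = [0.0667 -0.2667; 1.0667 -0.2667]
AᵀP(A−BK) = [2.2333 -1.9333; -1.9333 1.7333]
P' = Q + AᵀP(A−BK) = [5.4833 -6.4333; -6.4333 10.7333]
tr(P') = 16.2167

0.9667 -0.8667


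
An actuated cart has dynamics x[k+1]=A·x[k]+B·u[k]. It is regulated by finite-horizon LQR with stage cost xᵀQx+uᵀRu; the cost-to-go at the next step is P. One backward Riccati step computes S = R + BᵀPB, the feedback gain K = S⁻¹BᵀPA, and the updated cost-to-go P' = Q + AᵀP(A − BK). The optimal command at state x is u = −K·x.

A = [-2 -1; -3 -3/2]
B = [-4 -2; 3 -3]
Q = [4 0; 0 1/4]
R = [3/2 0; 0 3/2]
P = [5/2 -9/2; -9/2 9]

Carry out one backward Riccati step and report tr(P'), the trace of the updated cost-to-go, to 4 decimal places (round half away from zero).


5.5514

BᵀP = [-23.5000 45.0000; 8.5000 -18.0000]
S = R + BᵀPB = [3/2 0; 0 3/2] + [229.0000 -88.0000; -88.0000 37.0000] = [230.5000 -88.0000; -88.0000 38.5000]
BᵀPA = [-88.0000 -44.0000; 37.0000 18.5000]
K = S⁻¹·BᵀPA = [-0.1168 -0.0584; 0.6941 0.3470]
A−BK = [-1.0790 -0.5395; -0.5674 -0.2837]
AᵀP(A−BK) = [1.0411 0.5206; 0.5206 0.2603]
P' = Q + AᵀP(A−BK) = [5.0411 0.5206; 0.5206 0.5103]
tr(P') = 5.5514


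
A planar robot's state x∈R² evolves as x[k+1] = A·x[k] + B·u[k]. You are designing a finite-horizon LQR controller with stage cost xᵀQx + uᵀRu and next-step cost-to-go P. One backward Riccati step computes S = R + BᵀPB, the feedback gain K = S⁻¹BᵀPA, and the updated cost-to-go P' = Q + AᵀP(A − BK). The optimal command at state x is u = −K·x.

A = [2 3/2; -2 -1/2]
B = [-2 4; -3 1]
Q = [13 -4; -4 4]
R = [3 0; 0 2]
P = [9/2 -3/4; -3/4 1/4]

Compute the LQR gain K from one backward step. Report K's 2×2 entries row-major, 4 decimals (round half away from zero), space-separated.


BᵀP = [-6.7500 0.7500; 17.2500 -2.7500]
S = R + BᵀPB = [3 0; 0 2] + [11.2500 -26.2500; -26.2500 66.2500] = [14.2500 -26.2500; -26.2500 68.2500]
BᵀPA = [-15.0000 -10.5000; 40.0000 27.2500]
K = S⁻¹·BᵀPA = [0.0926 -0.0046; 0.6217 0.3975]
A−BK = [-0.3016 -0.0992; -2.3439 -0.9114]
AᵀP(A−BK) = [1.5212 0.7811; 0.7811 0.4324]
P' = Q + AᵀP(A−BK) = [14.5212 -3.2189; -3.2189 4.4324]
tr(P') = 18.9535

0.0926 -0.0046 0.6217 0.3975


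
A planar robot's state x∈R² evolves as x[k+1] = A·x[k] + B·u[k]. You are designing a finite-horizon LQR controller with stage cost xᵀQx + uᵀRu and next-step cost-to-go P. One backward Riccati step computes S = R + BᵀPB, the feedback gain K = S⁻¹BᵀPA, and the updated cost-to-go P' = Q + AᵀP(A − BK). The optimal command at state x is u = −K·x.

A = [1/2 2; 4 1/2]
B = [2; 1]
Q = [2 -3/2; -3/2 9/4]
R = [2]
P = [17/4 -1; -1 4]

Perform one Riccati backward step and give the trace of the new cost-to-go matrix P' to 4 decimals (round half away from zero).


60.5724

BᵀP = [7.5000 2.0000]
S = R + BᵀPB = [2] + [17.0000] = [19.0000]
BᵀPA = [11.7500 16.0000]
K = S⁻¹·BᵀPA = [0.6184 0.8421]
A−BK = [-0.7368 0.3158; 3.3816 -0.3421]
AᵀP(A−BK) = [53.7961 -5.8947; -5.8947 2.5263]
P' = Q + AᵀP(A−BK) = [55.7961 -7.3947; -7.3947 4.7763]
tr(P') = 60.5724


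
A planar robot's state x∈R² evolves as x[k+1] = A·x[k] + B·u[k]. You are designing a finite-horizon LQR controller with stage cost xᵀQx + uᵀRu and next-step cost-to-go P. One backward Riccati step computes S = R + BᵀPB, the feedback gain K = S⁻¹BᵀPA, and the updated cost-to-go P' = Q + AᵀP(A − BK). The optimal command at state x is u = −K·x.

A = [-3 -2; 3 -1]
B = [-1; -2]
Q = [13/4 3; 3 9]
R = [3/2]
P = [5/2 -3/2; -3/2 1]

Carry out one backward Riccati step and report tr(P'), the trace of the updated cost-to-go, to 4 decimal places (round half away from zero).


BᵀP = [0.5000 -0.5000]
S = R + BᵀPB = [3/2] + [0.5000] = [2.0000]
BᵀPA = [-3.0000 -0.5000]
K = S⁻¹·BᵀPA = [-1.5000 -0.2500]
A−BK = [-4.5000 -2.2500; 0.0000 -1.5000]
AᵀP(A−BK) = [54.0000 15.7500; 15.7500 4.8750]
P' = Q + AᵀP(A−BK) = [57.2500 18.7500; 18.7500 13.8750]
tr(P') = 71.1250

71.1250


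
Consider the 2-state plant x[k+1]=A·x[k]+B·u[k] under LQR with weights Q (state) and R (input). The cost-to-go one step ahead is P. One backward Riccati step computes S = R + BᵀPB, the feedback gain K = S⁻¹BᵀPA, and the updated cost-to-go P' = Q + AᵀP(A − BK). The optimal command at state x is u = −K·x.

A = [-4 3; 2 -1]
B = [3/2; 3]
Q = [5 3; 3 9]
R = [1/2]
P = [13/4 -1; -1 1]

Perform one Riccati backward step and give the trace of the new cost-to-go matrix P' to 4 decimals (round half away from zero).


117.4800

BᵀP = [1.8750 1.5000]
S = R + BᵀPB = [1/2] + [7.3125] = [7.8125]
BᵀPA = [-4.5000 4.1250]
K = S⁻¹·BᵀPA = [-0.5760 0.5280]
A−BK = [-3.1360 2.2080; 3.7280 -2.5840]
AᵀP(A−BK) = [69.4080 -48.6240; -48.6240 34.0720]
P' = Q + AᵀP(A−BK) = [74.4080 -45.6240; -45.6240 43.0720]
tr(P') = 117.4800


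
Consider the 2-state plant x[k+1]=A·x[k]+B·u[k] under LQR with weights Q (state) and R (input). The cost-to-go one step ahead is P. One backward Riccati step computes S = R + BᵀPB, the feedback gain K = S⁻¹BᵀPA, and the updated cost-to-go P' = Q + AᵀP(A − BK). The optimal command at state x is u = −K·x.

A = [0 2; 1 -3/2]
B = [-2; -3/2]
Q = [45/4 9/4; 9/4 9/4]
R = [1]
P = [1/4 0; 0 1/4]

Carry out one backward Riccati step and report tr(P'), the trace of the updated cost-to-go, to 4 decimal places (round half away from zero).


BᵀP = [-0.5000 -0.3750]
S = R + BᵀPB = [1] + [1.5625] = [2.5625]
BᵀPA = [-0.3750 -0.4375]
K = S⁻¹·BᵀPA = [-0.1463 -0.1707]
A−BK = [-0.2927 1.6585; 0.7805 -1.7561]
AᵀP(A−BK) = [0.1951 -0.4390; -0.4390 1.4878]
P' = Q + AᵀP(A−BK) = [11.4451 1.8110; 1.8110 3.7378]
tr(P') = 15.1829

15.1829


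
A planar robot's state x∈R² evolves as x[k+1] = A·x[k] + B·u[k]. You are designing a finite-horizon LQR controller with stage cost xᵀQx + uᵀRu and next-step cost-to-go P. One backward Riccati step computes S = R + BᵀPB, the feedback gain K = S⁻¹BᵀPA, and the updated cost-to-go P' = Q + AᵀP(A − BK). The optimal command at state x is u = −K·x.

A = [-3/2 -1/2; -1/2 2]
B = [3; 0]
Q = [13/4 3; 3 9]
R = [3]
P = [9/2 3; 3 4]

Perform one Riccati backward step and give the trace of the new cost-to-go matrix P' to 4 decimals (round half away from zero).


BᵀP = [13.5000 9.0000]
S = R + BᵀPB = [3] + [40.5000] = [43.5000]
BᵀPA = [-24.7500 11.2500]
K = S⁻¹·BᵀPA = [-0.5690 0.2586]
A−BK = [0.2069 -1.2759; -0.5000 2.0000]
AᵀP(A−BK) = [1.5431 -2.4741; -2.4741 8.2155]
P' = Q + AᵀP(A−BK) = [4.7931 0.5259; 0.5259 17.2155]
tr(P') = 22.0086

22.0086


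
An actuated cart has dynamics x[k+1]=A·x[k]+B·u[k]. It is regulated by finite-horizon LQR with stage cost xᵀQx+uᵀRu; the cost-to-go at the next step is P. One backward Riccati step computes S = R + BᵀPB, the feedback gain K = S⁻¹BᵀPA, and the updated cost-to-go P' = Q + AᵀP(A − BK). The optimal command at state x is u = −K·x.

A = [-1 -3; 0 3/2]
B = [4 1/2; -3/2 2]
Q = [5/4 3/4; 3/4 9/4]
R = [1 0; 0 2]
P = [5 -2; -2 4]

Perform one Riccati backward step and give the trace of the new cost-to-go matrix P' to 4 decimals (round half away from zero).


BᵀP = [23.0000 -14.0000; -1.5000 7.0000]
S = R + BᵀPB = [1 0; 0 2] + [113.0000 -16.5000; -16.5000 13.2500] = [114.0000 -16.5000; -16.5000 15.2500]
BᵀPA = [-23.0000 -90.0000; 1.5000 15.0000]
K = S⁻¹·BᵀPA = [-0.2223 -0.7673; -0.1422 0.1535]
A−BK = [-0.0396 -0.0077; -0.0491 0.0422]
AᵀP(A−BK) = [0.0996 0.1228; 0.1228 0.6445]
P' = Q + AᵀP(A−BK) = [1.3496 0.8728; 0.8728 2.8945]
tr(P') = 4.2441

4.2441


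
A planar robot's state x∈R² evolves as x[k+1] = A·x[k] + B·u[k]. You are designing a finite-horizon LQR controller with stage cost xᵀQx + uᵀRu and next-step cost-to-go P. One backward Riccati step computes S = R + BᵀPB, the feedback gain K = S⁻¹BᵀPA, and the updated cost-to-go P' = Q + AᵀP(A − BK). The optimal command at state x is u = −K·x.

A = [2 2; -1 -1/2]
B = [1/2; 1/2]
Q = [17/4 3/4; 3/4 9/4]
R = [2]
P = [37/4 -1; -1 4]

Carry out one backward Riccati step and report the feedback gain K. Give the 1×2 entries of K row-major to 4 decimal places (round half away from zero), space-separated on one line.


1.4026 1.5584

BᵀP = [4.1250 1.5000]
S = R + BᵀPB = [2] + [2.8125] = [4.8125]
BᵀPA = [6.7500 7.5000]
K = S⁻¹·BᵀPA = [1.4026 1.5584]
A−BK = [1.2987 1.2208; -1.7013 -1.2792]
AᵀP(A−BK) = [35.5325 31.4805; 31.4805 28.3117]
P' = Q + AᵀP(A−BK) = [39.7825 32.2305; 32.2305 30.5617]
tr(P') = 70.3442


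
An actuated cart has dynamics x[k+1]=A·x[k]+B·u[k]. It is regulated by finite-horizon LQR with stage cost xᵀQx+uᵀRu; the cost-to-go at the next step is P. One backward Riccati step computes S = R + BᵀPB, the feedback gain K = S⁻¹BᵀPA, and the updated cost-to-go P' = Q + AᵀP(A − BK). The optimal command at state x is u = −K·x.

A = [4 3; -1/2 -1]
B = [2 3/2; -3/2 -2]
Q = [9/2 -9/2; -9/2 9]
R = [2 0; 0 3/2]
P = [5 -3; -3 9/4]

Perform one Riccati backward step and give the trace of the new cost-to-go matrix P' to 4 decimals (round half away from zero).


BᵀP = [14.5000 -9.3750; 13.5000 -9.0000]
S = R + BᵀPB = [2 0; 0 3/2] + [43.0625 40.5000; 40.5000 38.2500] = [45.0625 40.5000; 40.5000 39.7500]
BᵀPA = [62.6875 52.8750; 58.5000 49.5000]
K = S⁻¹·BᵀPA = [0.8119 0.6427; 0.6445 0.5905]
A−BK = [1.4095 0.8289; 2.0068 1.1450]
AᵀP(A−BK) = [3.9646 2.7942; 2.7942 2.0397]
P' = Q + AᵀP(A−BK) = [8.4646 -1.7058; -1.7058 11.0397]
tr(P') = 19.5043

19.5043


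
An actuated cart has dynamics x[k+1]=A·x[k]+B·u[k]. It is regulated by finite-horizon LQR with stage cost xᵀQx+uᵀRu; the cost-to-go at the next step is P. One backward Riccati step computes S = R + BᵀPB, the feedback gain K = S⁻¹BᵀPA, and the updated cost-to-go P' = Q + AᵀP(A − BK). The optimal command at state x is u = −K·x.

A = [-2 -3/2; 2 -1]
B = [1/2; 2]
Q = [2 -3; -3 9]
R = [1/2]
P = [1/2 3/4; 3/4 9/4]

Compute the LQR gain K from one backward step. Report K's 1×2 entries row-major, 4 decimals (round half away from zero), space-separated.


0.5618 -0.6742

BᵀP = [1.7500 4.8750]
S = R + BᵀPB = [1/2] + [10.6250] = [11.1250]
BᵀPA = [6.2500 -7.5000]
K = S⁻¹·BᵀPA = [0.5618 -0.6742]
A−BK = [-2.2809 -1.1629; 0.8764 0.3483]
AᵀP(A−BK) = [1.4888 0.4635; 0.4635 0.5688]
P' = Q + AᵀP(A−BK) = [3.4888 -2.5365; -2.5365 9.5688]
tr(P') = 13.0576


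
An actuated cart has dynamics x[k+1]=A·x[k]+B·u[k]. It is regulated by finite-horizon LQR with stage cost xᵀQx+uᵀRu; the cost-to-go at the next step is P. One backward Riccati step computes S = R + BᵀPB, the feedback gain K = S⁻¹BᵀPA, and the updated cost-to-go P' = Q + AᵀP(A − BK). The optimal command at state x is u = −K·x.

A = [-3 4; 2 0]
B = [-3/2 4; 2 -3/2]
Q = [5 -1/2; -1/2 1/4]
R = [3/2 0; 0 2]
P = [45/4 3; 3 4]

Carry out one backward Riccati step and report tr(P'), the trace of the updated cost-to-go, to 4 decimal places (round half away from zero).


BᵀP = [-10.8750 3.5000; 40.5000 6.0000]
S = R + BᵀPB = [3/2 0; 0 2] + [23.3125 -48.7500; -48.7500 153.0000] = [24.8125 -48.7500; -48.7500 155.0000]
BᵀPA = [39.6250 -43.5000; -109.5000 162.0000]
K = S⁻¹·BᵀPA = [0.5470 0.7860; -0.5344 1.2924]
A−BK = [-0.0419 0.0095; 0.1044 0.3665]
AᵀP(A−BK) = [1.0571 -0.6309; -0.6309 4.8265]
P' = Q + AᵀP(A−BK) = [6.0571 -1.1309; -1.1309 5.0765]
tr(P') = 11.1336

11.1336


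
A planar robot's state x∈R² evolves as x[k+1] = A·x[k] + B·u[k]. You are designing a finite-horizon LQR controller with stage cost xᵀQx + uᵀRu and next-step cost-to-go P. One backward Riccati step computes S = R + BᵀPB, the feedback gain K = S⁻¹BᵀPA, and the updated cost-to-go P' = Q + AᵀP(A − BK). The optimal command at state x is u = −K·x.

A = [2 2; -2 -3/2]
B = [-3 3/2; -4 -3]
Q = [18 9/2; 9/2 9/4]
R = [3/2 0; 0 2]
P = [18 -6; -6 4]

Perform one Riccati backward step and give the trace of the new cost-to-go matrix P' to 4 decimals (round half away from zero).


BᵀP = [-30.0000 2.0000; 45.0000 -21.0000]
S = R + BᵀPB = [3/2 0; 0 2] + [82.0000 -51.0000; -51.0000 130.5000] = [83.5000 -51.0000; -51.0000 132.5000]
BᵀPA = [-64.0000 -63.0000; 132.0000 121.5000]
K = S⁻¹·BᵀPA = [-0.2066 -0.2542; 0.9167 0.8191]
A−BK = [0.0053 0.0088; -0.0760 -0.0592]
AᵀP(A−BK) = [1.7732 1.6053; 1.6053 1.4606]
P' = Q + AᵀP(A−BK) = [19.7732 6.1053; 6.1053 3.7106]
tr(P') = 23.4837

23.4837


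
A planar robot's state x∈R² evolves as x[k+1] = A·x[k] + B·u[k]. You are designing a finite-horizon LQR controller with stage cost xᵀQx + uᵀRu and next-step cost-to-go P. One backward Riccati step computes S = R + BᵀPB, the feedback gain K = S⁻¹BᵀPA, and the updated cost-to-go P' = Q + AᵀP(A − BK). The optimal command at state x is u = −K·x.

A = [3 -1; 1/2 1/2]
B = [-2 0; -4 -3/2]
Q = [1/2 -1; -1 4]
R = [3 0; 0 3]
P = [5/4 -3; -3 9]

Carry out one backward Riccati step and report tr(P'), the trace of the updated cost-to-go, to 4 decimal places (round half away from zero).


7.6460

BᵀP = [9.5000 -30.0000; 4.5000 -13.5000]
S = R + BᵀPB = [3 0; 0 3] + [101.0000 45.0000; 45.0000 20.2500] = [104.0000 45.0000; 45.0000 23.2500]
BᵀPA = [13.5000 -24.5000; 6.7500 -11.2500]
K = S⁻¹·BᵀPA = [0.0258 -0.1613; 0.2405 -0.1718]
A−BK = [3.0515 -1.3225; 0.9637 -0.4027]
AᵀP(A−BK) = [2.5291 -1.1636; -1.1636 0.6169]
P' = Q + AᵀP(A−BK) = [3.0291 -2.1636; -2.1636 4.6169]
tr(P') = 7.6460


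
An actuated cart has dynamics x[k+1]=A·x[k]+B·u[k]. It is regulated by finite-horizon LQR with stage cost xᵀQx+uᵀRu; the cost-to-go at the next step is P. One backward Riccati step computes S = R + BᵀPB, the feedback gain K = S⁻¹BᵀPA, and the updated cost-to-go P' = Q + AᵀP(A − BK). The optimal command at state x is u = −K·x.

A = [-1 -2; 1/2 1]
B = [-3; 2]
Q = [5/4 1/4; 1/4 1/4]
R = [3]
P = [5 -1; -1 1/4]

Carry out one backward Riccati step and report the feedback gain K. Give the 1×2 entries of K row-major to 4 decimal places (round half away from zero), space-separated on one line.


0.3074 0.6148

BᵀP = [-17.0000 3.5000]
S = R + BᵀPB = [3] + [58.0000] = [61.0000]
BᵀPA = [18.7500 37.5000]
K = S⁻¹·BᵀPA = [0.3074 0.6148]
A−BK = [-0.0779 -0.1557; -0.1148 -0.2295]
AᵀP(A−BK) = [0.2992 0.5984; 0.5984 1.1967]
P' = Q + AᵀP(A−BK) = [1.5492 0.8484; 0.8484 1.4467]
tr(P') = 2.9959


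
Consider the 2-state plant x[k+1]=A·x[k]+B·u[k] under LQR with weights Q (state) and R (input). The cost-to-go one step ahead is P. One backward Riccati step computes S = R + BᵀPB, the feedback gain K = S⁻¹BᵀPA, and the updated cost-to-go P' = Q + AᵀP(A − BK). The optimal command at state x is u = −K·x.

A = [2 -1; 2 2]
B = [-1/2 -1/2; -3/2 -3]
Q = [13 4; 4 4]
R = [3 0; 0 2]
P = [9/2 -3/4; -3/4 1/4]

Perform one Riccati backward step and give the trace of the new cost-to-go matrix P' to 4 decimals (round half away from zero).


36.3889

BᵀP = [-1.1250 0.0000; 0.0000 -0.3750]
S = R + BᵀPB = [3 0; 0 2] + [0.5625 0.5625; 0.5625 1.1250] = [3.5625 0.5625; 0.5625 3.1250]
BᵀPA = [-2.2500 1.1250; -0.7500 -0.7500]
K = S⁻¹·BᵀPA = [-0.6111 0.3640; -0.1300 -0.3055]
A−BK = [1.6295 -0.9707; 0.6934 1.6295]
AᵀP(A−BK) = [11.5276 -8.9101; -8.9101 7.8613]
P' = Q + AᵀP(A−BK) = [24.5276 -4.9101; -4.9101 11.8613]
tr(P') = 36.3889


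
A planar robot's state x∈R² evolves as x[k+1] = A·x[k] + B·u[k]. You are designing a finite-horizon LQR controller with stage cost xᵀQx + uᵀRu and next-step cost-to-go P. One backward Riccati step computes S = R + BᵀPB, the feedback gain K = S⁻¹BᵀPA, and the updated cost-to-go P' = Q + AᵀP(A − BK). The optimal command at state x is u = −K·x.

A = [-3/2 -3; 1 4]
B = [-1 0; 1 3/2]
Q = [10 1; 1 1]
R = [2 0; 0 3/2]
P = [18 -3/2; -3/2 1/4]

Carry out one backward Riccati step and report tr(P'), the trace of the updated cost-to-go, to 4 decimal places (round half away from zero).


BᵀP = [-19.5000 1.7500; -2.2500 0.3750]
S = R + BᵀPB = [2 0; 0 3/2] + [21.2500 2.6250; 2.6250 0.5625] = [23.2500 2.6250; 2.6250 2.0625]
BᵀPA = [31.0000 65.5000; 3.7500 8.2500]
K = S⁻¹·BᵀPA = [1.3174 2.7626; 0.1416 0.4840]
A−BK = [-0.1826 -0.2374; -0.5297 0.5114]
AᵀP(A−BK) = [3.8813 8.0457; 8.0457 17.0594]
P' = Q + AᵀP(A−BK) = [13.8813 9.0457; 9.0457 18.0594]
tr(P') = 31.9406

31.9406


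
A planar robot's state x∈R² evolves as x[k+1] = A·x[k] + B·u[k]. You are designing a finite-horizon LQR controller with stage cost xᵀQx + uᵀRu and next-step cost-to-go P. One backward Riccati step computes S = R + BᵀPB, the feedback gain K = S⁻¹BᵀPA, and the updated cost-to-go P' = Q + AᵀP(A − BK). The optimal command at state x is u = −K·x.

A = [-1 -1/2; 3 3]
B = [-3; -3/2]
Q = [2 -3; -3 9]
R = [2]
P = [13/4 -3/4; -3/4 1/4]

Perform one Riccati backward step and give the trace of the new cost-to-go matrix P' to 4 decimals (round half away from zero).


BᵀP = [-8.6250 1.8750]
S = R + BᵀPB = [2] + [23.0625] = [25.0625]
BᵀPA = [14.2500 9.9375]
K = S⁻¹·BᵀPA = [0.5686 0.3965]
A−BK = [0.7057 0.6895; 3.8529 3.5948]
AᵀP(A−BK) = [1.8978 1.5998; 1.5998 1.3722]
P' = Q + AᵀP(A−BK) = [3.8978 -1.4002; -1.4002 10.3722]
tr(P') = 14.2700

14.2700


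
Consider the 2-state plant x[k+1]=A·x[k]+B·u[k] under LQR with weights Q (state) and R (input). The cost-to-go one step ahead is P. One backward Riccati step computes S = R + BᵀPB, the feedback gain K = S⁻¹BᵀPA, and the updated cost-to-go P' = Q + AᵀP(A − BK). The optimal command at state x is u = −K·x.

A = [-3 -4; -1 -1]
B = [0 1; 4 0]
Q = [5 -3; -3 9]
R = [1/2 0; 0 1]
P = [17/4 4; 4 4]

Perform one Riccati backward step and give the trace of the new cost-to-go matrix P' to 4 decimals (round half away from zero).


19.8835

BᵀP = [16.0000 16.0000; 4.2500 4.0000]
S = R + BᵀPB = [1/2 0; 0 1] + [64.0000 16.0000; 16.0000 4.2500] = [64.5000 16.0000; 16.0000 5.2500]
BᵀPA = [-64.0000 -80.0000; -16.7500 -21.0000]
K = S⁻¹·BᵀPA = [-0.8230 -1.0166; -0.6823 -0.9017]
A−BK = [-2.3177 -3.0983; 2.2920 3.0666]
AᵀP(A−BK) = [2.1498 2.8321; 2.8321 3.7337]
P' = Q + AᵀP(A−BK) = [7.1498 -0.1679; -0.1679 12.7337]
tr(P') = 19.8835


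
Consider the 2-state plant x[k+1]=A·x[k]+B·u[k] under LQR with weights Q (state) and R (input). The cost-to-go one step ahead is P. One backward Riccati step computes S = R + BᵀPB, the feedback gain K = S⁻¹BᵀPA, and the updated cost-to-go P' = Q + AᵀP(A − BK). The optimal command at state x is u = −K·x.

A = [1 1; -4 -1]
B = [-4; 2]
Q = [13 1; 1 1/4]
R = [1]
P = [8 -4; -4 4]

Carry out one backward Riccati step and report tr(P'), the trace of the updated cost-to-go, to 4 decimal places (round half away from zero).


BᵀP = [-40.0000 24.0000]
S = R + BᵀPB = [1] + [208.0000] = [209.0000]
BᵀPA = [-136.0000 -64.0000]
K = S⁻¹·BᵀPA = [-0.6507 -0.3062]
A−BK = [-1.6029 -0.2249; -2.6986 -0.3876]
AᵀP(A−BK) = [15.5024 2.3541; 2.3541 0.4019]
P' = Q + AᵀP(A−BK) = [28.5024 3.3541; 3.3541 0.6519]
tr(P') = 29.1543

29.1543


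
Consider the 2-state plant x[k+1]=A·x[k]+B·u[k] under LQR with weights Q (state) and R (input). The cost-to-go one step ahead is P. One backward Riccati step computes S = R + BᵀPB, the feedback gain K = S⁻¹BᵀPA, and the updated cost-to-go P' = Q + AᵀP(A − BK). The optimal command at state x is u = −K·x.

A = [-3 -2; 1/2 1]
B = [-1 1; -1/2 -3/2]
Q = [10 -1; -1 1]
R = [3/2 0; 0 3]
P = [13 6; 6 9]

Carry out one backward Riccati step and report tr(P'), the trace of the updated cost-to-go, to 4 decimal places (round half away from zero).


BᵀP = [-16.0000 -10.5000; 4.0000 -7.5000]
S = R + BᵀPB = [3/2 0; 0 3] + [21.2500 -0.2500; -0.2500 15.2500] = [22.7500 -0.2500; -0.2500 18.2500]
BᵀPA = [42.7500 21.5000; -15.7500 -15.5000]
K = S⁻¹·BᵀPA = [1.8699 0.9359; -0.8374 -0.8365]
A−BK = [-0.2927 -0.2276; 0.1789 0.2132]
AᵀP(A−BK) = [8.1220 5.3171; 5.3171 3.9133]
P' = Q + AᵀP(A−BK) = [18.1220 4.3171; 4.3171 4.9133]
tr(P') = 23.0352

23.0352


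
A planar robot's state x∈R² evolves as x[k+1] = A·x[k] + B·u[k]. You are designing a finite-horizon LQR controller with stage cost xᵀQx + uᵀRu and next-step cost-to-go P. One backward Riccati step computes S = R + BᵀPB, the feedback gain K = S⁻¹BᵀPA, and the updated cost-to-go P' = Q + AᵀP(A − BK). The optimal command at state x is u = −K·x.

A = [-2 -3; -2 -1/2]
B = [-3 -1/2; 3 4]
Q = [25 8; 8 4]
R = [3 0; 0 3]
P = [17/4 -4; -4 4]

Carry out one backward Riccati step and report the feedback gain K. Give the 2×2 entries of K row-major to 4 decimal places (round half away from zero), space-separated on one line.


BᵀP = [-24.7500 24.0000; -18.1250 18.0000]
S = R + BᵀPB = [3 0; 0 3] + [146.2500 108.3750; 108.3750 81.0625] = [149.2500 108.3750; 108.3750 84.0625]
BᵀPA = [1.5000 62.2500; 0.2500 45.3750]
K = S⁻¹·BᵀPA = [0.1236 0.3936; -0.1563 0.0323]
A−BK = [-1.7075 -1.8029; -1.7454 -1.8101]
AᵀP(A−BK) = [0.8537 0.9015; 0.9015 1.2808]
P' = Q + AᵀP(A−BK) = [25.8537 8.9015; 8.9015 5.2808]
tr(P') = 31.1346

0.1236 0.3936 -0.1563 0.0323


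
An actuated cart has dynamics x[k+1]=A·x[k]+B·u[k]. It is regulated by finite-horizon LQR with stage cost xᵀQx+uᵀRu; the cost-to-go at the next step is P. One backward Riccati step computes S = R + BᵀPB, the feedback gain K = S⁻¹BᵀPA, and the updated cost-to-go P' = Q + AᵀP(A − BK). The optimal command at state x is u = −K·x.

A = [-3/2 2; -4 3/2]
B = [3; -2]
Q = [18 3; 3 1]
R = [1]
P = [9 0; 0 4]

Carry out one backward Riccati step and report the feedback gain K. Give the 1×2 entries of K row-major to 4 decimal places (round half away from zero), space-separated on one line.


BᵀP = [27.0000 -8.0000]
S = R + BᵀPB = [1] + [97.0000] = [98.0000]
BᵀPA = [-8.5000 42.0000]
K = S⁻¹·BᵀPA = [-0.0867 0.4286]
A−BK = [-1.2398 0.7143; -4.1735 2.3571]
AᵀP(A−BK) = [83.5128 -47.3571; -47.3571 27.0000]
P' = Q + AᵀP(A−BK) = [101.5128 -44.3571; -44.3571 28.0000]
tr(P') = 129.5128

-0.0867 0.4286


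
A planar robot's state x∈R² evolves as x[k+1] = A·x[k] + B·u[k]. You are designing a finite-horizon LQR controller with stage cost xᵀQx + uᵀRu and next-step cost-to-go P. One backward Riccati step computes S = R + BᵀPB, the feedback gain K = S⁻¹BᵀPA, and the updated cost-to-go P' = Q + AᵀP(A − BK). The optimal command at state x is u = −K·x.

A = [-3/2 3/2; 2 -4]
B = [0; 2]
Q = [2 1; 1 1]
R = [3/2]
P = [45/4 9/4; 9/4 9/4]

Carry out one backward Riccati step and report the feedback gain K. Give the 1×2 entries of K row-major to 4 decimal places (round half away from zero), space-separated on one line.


BᵀP = [4.5000 4.5000]
S = R + BᵀPB = [3/2] + [9.0000] = [10.5000]
BᵀPA = [2.2500 -11.2500]
K = S⁻¹·BᵀPA = [0.2143 -1.0714]
A−BK = [-1.5000 1.5000; 1.5714 -1.8571]
AᵀP(A−BK) = [20.3304 -20.6518; -20.6518 22.2589]
P' = Q + AᵀP(A−BK) = [22.3304 -19.6518; -19.6518 23.2589]
tr(P') = 45.5893

0.2143 -1.0714


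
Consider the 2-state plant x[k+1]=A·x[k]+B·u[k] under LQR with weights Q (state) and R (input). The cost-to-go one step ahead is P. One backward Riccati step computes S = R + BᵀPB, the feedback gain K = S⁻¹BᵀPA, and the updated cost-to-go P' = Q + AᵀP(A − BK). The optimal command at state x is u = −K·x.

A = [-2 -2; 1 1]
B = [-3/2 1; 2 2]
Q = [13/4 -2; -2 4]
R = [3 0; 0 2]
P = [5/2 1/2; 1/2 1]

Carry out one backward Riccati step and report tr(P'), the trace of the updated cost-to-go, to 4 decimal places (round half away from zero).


BᵀP = [-2.7500 1.2500; 3.5000 2.5000]
S = R + BᵀPB = [3 0; 0 2] + [6.6250 -0.2500; -0.2500 8.5000] = [9.6250 -0.2500; -0.2500 10.5000]
BᵀPA = [6.7500 6.7500; -4.5000 -4.5000]
K = S⁻¹·BᵀPA = [0.6906 0.6906; -0.4121 -0.4121]
A−BK = [-0.5520 -0.5520; 0.4431 0.4431]
AᵀP(A−BK) = [2.4839 2.4839; 2.4839 2.4839]
P' = Q + AᵀP(A−BK) = [5.7339 0.4839; 0.4839 6.4839]
tr(P') = 12.2178

12.2178


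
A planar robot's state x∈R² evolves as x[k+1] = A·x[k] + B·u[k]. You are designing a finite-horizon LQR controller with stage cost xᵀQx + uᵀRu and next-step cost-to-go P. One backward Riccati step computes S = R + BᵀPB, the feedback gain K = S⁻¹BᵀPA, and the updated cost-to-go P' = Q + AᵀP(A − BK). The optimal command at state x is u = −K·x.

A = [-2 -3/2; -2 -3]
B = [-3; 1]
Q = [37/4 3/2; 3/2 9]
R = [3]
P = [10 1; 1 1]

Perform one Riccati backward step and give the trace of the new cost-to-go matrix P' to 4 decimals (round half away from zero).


BᵀP = [-29.0000 -2.0000]
S = R + BᵀPB = [3] + [85.0000] = [88.0000]
BᵀPA = [62.0000 49.5000]
K = S⁻¹·BᵀPA = [0.7045 0.5625]
A−BK = [0.1136 0.1875; -2.7045 -3.5625]
AᵀP(A−BK) = [8.3182 10.1250; 10.1250 12.6563]
P' = Q + AᵀP(A−BK) = [17.5682 11.6250; 11.6250 21.6563]
tr(P') = 39.2244

39.2244


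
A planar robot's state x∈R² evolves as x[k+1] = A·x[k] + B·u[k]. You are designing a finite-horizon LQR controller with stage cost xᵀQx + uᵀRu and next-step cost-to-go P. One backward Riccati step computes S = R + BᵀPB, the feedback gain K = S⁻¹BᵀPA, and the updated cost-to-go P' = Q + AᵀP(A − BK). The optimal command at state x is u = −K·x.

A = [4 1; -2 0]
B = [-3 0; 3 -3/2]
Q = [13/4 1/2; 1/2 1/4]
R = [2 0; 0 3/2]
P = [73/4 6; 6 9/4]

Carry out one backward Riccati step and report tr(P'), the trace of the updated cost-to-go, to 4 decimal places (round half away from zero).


9.5712

BᵀP = [-36.7500 -11.2500; -9.0000 -3.3750]
S = R + BᵀPB = [2 0; 0 3/2] + [76.5000 16.8750; 16.8750 5.0625] = [78.5000 16.8750; 16.8750 6.5625]
BᵀPA = [-124.5000 -36.7500; -29.2500 -9.0000]
K = S⁻¹·BᵀPA = [-1.4039 -0.3876; -0.8472 -0.3748]
A−BK = [-0.2116 -0.1628; 0.9408 0.6006]
AᵀP(A−BK) = [5.4380 1.7831; 1.7831 0.6332]
P' = Q + AᵀP(A−BK) = [8.6880 2.2831; 2.2831 0.8832]
tr(P') = 9.5712


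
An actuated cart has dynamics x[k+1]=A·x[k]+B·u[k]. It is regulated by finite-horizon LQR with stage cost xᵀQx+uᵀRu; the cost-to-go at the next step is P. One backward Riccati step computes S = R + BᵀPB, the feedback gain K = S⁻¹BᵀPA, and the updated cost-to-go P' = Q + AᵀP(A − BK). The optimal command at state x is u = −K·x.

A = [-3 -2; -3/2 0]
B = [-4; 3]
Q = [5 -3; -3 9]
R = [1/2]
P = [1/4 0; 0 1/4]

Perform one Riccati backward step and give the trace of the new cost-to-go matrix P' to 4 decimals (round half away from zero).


BᵀP = [-1.0000 0.7500]
S = R + BᵀPB = [1/2] + [6.2500] = [6.7500]
BᵀPA = [1.8750 2.0000]
K = S⁻¹·BᵀPA = [0.2778 0.2963]
A−BK = [-1.8889 -0.8148; -2.3333 -0.8889]
AᵀP(A−BK) = [2.2917 0.9444; 0.9444 0.4074]
P' = Q + AᵀP(A−BK) = [7.2917 -2.0556; -2.0556 9.4074]
tr(P') = 16.6991

16.6991


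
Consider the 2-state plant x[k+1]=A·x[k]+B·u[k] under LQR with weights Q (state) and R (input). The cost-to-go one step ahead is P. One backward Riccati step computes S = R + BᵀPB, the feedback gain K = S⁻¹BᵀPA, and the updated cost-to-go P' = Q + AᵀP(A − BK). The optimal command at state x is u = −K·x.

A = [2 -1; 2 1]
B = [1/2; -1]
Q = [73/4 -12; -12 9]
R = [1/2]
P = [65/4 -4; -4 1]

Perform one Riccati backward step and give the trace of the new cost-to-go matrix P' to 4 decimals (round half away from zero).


BᵀP = [12.1250 -3.0000]
S = R + BᵀPB = [1/2] + [9.0625] = [9.5625]
BᵀPA = [18.2500 -15.1250]
K = S⁻¹·BᵀPA = [1.9085 -1.5817]
A−BK = [1.0458 -0.2092; 3.9085 -0.5817]
AᵀP(A−BK) = [2.1699 -1.6340; -1.6340 1.3268]
P' = Q + AᵀP(A−BK) = [20.4199 -13.6340; -13.6340 10.3268]
tr(P') = 30.7467

30.7467


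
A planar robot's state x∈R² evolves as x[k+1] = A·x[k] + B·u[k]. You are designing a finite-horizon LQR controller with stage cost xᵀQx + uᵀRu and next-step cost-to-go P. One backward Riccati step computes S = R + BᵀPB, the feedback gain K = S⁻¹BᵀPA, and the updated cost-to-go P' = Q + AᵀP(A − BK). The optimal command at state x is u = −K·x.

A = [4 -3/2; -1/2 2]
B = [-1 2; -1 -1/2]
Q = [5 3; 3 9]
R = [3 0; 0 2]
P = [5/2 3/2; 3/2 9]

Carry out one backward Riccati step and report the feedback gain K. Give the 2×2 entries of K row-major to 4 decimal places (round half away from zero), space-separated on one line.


BᵀP = [-4.0000 -10.5000; 4.2500 -1.5000]
S = R + BᵀPB = [3 0; 0 2] + [14.5000 -2.7500; -2.7500 9.2500] = [17.5000 -2.7500; -2.7500 11.2500]
BᵀPA = [-10.7500 -15.0000; 17.7500 -9.3750]
K = S⁻¹·BᵀPA = [-0.3810 -1.0276; 1.4846 -1.0845]
A−BK = [0.6497 -0.3585; -0.1387 0.4302]
AᵀP(A−BK) = [5.8019 -2.6712; -2.6712 7.0442]
P' = Q + AᵀP(A−BK) = [10.8019 0.3288; 0.3288 16.0442]
tr(P') = 26.8461

-0.3810 -1.0276 1.4846 -1.0845
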